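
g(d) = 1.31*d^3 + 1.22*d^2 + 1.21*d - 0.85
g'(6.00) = 157.33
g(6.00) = 333.29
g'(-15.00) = 848.86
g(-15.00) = -4165.75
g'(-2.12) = 13.70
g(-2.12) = -10.41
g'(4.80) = 103.47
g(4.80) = 177.94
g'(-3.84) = 49.79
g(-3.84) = -61.68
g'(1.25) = 10.40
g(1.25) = 5.13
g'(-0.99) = 2.65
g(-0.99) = -2.12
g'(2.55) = 32.99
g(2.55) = 31.89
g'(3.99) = 73.51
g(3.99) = 106.61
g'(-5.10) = 90.99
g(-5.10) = -149.06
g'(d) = 3.93*d^2 + 2.44*d + 1.21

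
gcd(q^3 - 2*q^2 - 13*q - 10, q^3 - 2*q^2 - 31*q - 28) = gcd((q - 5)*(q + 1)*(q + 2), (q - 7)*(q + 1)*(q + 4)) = q + 1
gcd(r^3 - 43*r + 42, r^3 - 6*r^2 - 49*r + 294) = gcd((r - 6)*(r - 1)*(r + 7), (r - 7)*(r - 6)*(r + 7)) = r^2 + r - 42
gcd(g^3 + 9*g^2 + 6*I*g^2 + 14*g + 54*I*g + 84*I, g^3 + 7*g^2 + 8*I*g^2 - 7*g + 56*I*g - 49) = g + 7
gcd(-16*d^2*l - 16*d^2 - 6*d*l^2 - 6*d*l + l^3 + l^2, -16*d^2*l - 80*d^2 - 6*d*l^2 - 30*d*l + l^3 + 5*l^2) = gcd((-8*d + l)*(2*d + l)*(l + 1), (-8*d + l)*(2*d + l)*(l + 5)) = 16*d^2 + 6*d*l - l^2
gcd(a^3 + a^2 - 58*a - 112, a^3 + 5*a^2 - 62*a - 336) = a^2 - a - 56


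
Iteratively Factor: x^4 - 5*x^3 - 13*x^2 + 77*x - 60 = (x + 4)*(x^3 - 9*x^2 + 23*x - 15) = (x - 5)*(x + 4)*(x^2 - 4*x + 3) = (x - 5)*(x - 1)*(x + 4)*(x - 3)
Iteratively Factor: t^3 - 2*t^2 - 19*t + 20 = (t - 1)*(t^2 - t - 20) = (t - 1)*(t + 4)*(t - 5)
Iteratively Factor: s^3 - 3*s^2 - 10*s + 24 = (s - 4)*(s^2 + s - 6) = (s - 4)*(s + 3)*(s - 2)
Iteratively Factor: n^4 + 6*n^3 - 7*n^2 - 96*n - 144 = (n + 3)*(n^3 + 3*n^2 - 16*n - 48) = (n + 3)^2*(n^2 - 16) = (n - 4)*(n + 3)^2*(n + 4)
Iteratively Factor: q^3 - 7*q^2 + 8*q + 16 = (q - 4)*(q^2 - 3*q - 4) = (q - 4)^2*(q + 1)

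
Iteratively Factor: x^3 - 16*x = (x - 4)*(x^2 + 4*x) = (x - 4)*(x + 4)*(x)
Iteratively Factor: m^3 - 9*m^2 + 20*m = (m - 5)*(m^2 - 4*m) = (m - 5)*(m - 4)*(m)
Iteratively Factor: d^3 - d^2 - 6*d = (d)*(d^2 - d - 6) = d*(d - 3)*(d + 2)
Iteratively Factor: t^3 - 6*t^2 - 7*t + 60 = (t - 5)*(t^2 - t - 12) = (t - 5)*(t + 3)*(t - 4)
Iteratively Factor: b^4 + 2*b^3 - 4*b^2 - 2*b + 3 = (b + 3)*(b^3 - b^2 - b + 1) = (b - 1)*(b + 3)*(b^2 - 1) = (b - 1)^2*(b + 3)*(b + 1)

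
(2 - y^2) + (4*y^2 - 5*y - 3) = 3*y^2 - 5*y - 1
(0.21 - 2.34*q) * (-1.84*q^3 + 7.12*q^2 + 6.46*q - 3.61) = 4.3056*q^4 - 17.0472*q^3 - 13.6212*q^2 + 9.804*q - 0.7581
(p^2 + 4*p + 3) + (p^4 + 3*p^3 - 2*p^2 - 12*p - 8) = p^4 + 3*p^3 - p^2 - 8*p - 5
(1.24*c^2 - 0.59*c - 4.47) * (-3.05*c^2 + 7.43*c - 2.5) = -3.782*c^4 + 11.0127*c^3 + 6.1498*c^2 - 31.7371*c + 11.175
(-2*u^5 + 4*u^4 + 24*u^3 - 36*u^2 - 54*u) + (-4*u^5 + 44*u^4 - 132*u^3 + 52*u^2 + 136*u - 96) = -6*u^5 + 48*u^4 - 108*u^3 + 16*u^2 + 82*u - 96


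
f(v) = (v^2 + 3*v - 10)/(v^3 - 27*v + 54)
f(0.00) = -0.19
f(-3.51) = -0.08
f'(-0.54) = -0.04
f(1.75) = -0.14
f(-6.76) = -0.21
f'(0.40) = -0.03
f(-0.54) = -0.17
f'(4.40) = -1.11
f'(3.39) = -35.90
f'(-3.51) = -0.03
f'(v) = (27 - 3*v^2)*(v^2 + 3*v - 10)/(v^3 - 27*v + 54)^2 + (2*v + 3)/(v^3 - 27*v + 54) = (-v^3 - 9*v^2 - 24*v + 36)/(v^5 + 3*v^4 - 45*v^3 - 27*v^2 + 648*v - 972)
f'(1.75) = 0.33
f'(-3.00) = -0.03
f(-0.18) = -0.18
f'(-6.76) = -0.18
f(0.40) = -0.20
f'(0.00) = -0.04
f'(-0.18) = -0.04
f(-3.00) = -0.09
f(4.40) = 1.11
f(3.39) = 8.17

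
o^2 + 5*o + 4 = (o + 1)*(o + 4)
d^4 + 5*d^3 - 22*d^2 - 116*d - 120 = (d - 5)*(d + 2)^2*(d + 6)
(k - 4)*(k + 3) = k^2 - k - 12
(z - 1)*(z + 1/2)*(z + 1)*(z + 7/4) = z^4 + 9*z^3/4 - z^2/8 - 9*z/4 - 7/8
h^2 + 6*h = h*(h + 6)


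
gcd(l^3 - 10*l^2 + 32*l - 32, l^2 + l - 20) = l - 4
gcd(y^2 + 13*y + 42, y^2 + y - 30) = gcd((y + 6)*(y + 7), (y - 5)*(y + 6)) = y + 6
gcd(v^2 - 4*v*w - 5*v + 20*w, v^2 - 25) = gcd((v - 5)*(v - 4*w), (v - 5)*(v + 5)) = v - 5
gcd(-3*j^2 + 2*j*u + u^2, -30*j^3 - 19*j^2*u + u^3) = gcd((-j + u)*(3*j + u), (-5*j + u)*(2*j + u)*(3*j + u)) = 3*j + u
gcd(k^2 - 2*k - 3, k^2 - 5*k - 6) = k + 1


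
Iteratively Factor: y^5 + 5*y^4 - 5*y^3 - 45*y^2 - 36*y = (y + 4)*(y^4 + y^3 - 9*y^2 - 9*y) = (y + 3)*(y + 4)*(y^3 - 2*y^2 - 3*y) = (y - 3)*(y + 3)*(y + 4)*(y^2 + y) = (y - 3)*(y + 1)*(y + 3)*(y + 4)*(y)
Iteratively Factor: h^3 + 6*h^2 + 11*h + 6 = (h + 2)*(h^2 + 4*h + 3) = (h + 2)*(h + 3)*(h + 1)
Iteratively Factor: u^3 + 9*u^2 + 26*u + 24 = (u + 4)*(u^2 + 5*u + 6) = (u + 3)*(u + 4)*(u + 2)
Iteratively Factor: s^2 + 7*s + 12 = (s + 4)*(s + 3)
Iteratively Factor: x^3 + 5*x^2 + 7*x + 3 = (x + 1)*(x^2 + 4*x + 3) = (x + 1)^2*(x + 3)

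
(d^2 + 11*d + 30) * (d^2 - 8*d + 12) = d^4 + 3*d^3 - 46*d^2 - 108*d + 360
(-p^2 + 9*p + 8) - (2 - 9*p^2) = 8*p^2 + 9*p + 6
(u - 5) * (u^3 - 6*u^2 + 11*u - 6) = u^4 - 11*u^3 + 41*u^2 - 61*u + 30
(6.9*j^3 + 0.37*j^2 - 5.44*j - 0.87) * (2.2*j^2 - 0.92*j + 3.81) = 15.18*j^5 - 5.534*j^4 + 13.9806*j^3 + 4.5005*j^2 - 19.926*j - 3.3147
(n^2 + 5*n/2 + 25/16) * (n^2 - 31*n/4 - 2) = n^4 - 21*n^3/4 - 317*n^2/16 - 1095*n/64 - 25/8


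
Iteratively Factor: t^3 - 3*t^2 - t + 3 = (t - 1)*(t^2 - 2*t - 3) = (t - 3)*(t - 1)*(t + 1)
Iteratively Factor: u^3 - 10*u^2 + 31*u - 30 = (u - 3)*(u^2 - 7*u + 10) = (u - 5)*(u - 3)*(u - 2)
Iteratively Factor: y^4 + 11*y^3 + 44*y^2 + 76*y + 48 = (y + 3)*(y^3 + 8*y^2 + 20*y + 16) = (y + 3)*(y + 4)*(y^2 + 4*y + 4) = (y + 2)*(y + 3)*(y + 4)*(y + 2)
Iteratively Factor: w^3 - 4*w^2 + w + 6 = (w - 2)*(w^2 - 2*w - 3) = (w - 2)*(w + 1)*(w - 3)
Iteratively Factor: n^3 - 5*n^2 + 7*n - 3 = (n - 1)*(n^2 - 4*n + 3) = (n - 3)*(n - 1)*(n - 1)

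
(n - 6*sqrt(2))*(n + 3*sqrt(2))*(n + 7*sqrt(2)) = n^3 + 4*sqrt(2)*n^2 - 78*n - 252*sqrt(2)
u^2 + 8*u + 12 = (u + 2)*(u + 6)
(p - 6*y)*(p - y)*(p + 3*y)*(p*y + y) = p^4*y - 4*p^3*y^2 + p^3*y - 15*p^2*y^3 - 4*p^2*y^2 + 18*p*y^4 - 15*p*y^3 + 18*y^4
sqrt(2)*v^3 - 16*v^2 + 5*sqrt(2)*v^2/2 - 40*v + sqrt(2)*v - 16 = (v + 2)*(v - 8*sqrt(2))*(sqrt(2)*v + sqrt(2)/2)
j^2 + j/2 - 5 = (j - 2)*(j + 5/2)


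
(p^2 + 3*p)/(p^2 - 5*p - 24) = p/(p - 8)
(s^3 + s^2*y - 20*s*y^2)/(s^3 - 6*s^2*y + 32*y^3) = s*(-s - 5*y)/(-s^2 + 2*s*y + 8*y^2)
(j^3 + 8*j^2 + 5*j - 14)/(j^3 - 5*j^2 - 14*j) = (j^2 + 6*j - 7)/(j*(j - 7))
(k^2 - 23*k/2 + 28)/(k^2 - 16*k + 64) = (k - 7/2)/(k - 8)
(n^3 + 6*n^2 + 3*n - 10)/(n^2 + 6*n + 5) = (n^2 + n - 2)/(n + 1)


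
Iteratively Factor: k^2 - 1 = (k - 1)*(k + 1)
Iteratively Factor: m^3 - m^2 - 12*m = (m + 3)*(m^2 - 4*m) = m*(m + 3)*(m - 4)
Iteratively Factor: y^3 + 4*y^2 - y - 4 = (y + 1)*(y^2 + 3*y - 4) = (y - 1)*(y + 1)*(y + 4)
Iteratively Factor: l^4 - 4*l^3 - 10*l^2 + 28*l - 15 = (l - 1)*(l^3 - 3*l^2 - 13*l + 15) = (l - 1)^2*(l^2 - 2*l - 15) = (l - 1)^2*(l + 3)*(l - 5)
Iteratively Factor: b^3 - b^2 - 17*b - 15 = (b - 5)*(b^2 + 4*b + 3) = (b - 5)*(b + 3)*(b + 1)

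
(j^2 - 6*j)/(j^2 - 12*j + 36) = j/(j - 6)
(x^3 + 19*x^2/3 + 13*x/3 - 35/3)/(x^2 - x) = x + 22/3 + 35/(3*x)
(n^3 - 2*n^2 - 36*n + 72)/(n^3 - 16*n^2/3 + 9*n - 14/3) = 3*(n^2 - 36)/(3*n^2 - 10*n + 7)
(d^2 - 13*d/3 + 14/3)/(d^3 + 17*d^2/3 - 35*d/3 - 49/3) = (d - 2)/(d^2 + 8*d + 7)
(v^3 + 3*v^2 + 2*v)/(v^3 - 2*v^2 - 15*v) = (v^2 + 3*v + 2)/(v^2 - 2*v - 15)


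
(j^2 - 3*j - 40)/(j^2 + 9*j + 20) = (j - 8)/(j + 4)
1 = 1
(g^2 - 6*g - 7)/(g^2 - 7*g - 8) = (g - 7)/(g - 8)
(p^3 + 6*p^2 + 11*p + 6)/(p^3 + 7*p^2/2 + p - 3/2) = 2*(p + 2)/(2*p - 1)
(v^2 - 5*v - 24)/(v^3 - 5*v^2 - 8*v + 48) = (v - 8)/(v^2 - 8*v + 16)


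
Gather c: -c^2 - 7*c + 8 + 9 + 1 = -c^2 - 7*c + 18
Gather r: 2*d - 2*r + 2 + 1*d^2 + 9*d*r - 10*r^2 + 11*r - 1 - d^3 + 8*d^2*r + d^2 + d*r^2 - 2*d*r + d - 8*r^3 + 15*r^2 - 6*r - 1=-d^3 + 2*d^2 + 3*d - 8*r^3 + r^2*(d + 5) + r*(8*d^2 + 7*d + 3)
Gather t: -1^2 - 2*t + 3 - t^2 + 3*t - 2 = -t^2 + t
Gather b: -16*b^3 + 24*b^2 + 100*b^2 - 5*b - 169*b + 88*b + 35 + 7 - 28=-16*b^3 + 124*b^2 - 86*b + 14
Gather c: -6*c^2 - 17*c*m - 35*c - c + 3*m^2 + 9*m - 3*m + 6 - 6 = -6*c^2 + c*(-17*m - 36) + 3*m^2 + 6*m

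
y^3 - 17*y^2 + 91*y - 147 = (y - 7)^2*(y - 3)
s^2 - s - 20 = (s - 5)*(s + 4)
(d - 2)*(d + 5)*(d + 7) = d^3 + 10*d^2 + 11*d - 70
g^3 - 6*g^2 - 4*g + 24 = (g - 6)*(g - 2)*(g + 2)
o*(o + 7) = o^2 + 7*o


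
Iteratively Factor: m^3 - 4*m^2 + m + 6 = (m - 3)*(m^2 - m - 2) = (m - 3)*(m - 2)*(m + 1)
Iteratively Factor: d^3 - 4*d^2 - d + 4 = (d + 1)*(d^2 - 5*d + 4) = (d - 1)*(d + 1)*(d - 4)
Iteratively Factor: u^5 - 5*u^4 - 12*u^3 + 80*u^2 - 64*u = (u - 1)*(u^4 - 4*u^3 - 16*u^2 + 64*u) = (u - 1)*(u + 4)*(u^3 - 8*u^2 + 16*u) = (u - 4)*(u - 1)*(u + 4)*(u^2 - 4*u) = u*(u - 4)*(u - 1)*(u + 4)*(u - 4)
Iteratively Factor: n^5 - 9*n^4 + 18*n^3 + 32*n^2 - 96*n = (n - 3)*(n^4 - 6*n^3 + 32*n) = (n - 4)*(n - 3)*(n^3 - 2*n^2 - 8*n) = n*(n - 4)*(n - 3)*(n^2 - 2*n - 8) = n*(n - 4)^2*(n - 3)*(n + 2)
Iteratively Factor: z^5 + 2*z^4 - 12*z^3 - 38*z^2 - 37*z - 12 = (z + 1)*(z^4 + z^3 - 13*z^2 - 25*z - 12) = (z + 1)^2*(z^3 - 13*z - 12) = (z + 1)^3*(z^2 - z - 12) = (z - 4)*(z + 1)^3*(z + 3)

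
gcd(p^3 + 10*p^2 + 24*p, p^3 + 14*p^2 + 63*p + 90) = p + 6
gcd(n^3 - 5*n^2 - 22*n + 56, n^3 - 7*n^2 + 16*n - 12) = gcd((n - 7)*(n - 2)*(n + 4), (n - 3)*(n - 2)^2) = n - 2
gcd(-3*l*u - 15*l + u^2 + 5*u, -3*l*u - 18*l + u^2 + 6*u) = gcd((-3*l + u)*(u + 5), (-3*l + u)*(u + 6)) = -3*l + u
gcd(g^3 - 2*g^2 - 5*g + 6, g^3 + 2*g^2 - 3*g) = g - 1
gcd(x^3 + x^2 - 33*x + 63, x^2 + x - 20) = 1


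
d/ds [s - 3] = 1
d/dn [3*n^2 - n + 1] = 6*n - 1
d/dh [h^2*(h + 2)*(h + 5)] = h*(4*h^2 + 21*h + 20)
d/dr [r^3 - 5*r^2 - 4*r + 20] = 3*r^2 - 10*r - 4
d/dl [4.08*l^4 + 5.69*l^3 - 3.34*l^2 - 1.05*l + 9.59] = 16.32*l^3 + 17.07*l^2 - 6.68*l - 1.05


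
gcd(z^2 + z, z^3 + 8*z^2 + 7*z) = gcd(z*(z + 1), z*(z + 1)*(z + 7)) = z^2 + z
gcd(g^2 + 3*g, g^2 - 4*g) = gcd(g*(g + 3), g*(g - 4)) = g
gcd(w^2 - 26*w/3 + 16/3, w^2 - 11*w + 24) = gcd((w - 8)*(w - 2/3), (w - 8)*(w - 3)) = w - 8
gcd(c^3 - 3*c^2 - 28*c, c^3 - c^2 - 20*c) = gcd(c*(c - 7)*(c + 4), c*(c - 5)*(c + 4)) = c^2 + 4*c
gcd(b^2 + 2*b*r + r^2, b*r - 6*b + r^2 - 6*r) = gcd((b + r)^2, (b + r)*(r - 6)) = b + r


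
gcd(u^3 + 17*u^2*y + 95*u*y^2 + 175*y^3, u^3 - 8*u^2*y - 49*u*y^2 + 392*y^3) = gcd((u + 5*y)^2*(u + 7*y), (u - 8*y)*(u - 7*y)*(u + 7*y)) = u + 7*y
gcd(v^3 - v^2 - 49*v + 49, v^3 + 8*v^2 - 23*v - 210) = v + 7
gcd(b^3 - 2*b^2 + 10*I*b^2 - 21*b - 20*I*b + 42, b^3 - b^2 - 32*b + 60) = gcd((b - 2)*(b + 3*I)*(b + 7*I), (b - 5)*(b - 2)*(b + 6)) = b - 2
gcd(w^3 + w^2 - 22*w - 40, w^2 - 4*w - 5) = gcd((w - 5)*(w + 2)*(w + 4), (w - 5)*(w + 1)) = w - 5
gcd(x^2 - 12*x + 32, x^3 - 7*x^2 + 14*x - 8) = x - 4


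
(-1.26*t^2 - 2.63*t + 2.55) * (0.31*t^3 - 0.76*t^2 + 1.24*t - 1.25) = -0.3906*t^5 + 0.1423*t^4 + 1.2269*t^3 - 3.6242*t^2 + 6.4495*t - 3.1875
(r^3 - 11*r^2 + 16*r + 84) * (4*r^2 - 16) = 4*r^5 - 44*r^4 + 48*r^3 + 512*r^2 - 256*r - 1344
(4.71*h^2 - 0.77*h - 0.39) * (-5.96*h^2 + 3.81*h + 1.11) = -28.0716*h^4 + 22.5343*h^3 + 4.6188*h^2 - 2.3406*h - 0.4329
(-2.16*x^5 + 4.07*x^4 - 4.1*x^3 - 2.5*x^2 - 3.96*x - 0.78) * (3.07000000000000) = -6.6312*x^5 + 12.4949*x^4 - 12.587*x^3 - 7.675*x^2 - 12.1572*x - 2.3946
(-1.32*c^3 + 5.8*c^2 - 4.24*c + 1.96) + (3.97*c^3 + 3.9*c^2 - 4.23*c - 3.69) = 2.65*c^3 + 9.7*c^2 - 8.47*c - 1.73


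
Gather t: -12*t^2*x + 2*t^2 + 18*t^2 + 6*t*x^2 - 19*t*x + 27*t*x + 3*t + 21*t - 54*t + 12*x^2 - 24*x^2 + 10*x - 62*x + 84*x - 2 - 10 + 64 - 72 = t^2*(20 - 12*x) + t*(6*x^2 + 8*x - 30) - 12*x^2 + 32*x - 20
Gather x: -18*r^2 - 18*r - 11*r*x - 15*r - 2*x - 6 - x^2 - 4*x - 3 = -18*r^2 - 33*r - x^2 + x*(-11*r - 6) - 9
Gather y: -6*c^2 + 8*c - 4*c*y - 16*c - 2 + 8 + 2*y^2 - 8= -6*c^2 - 4*c*y - 8*c + 2*y^2 - 2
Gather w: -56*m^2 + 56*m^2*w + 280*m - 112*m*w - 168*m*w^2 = -56*m^2 - 168*m*w^2 + 280*m + w*(56*m^2 - 112*m)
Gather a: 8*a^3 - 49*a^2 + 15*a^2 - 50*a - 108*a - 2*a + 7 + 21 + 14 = 8*a^3 - 34*a^2 - 160*a + 42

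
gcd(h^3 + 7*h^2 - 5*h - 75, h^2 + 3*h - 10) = h + 5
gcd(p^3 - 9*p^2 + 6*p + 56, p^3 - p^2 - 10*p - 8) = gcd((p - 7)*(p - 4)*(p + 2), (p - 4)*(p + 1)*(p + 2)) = p^2 - 2*p - 8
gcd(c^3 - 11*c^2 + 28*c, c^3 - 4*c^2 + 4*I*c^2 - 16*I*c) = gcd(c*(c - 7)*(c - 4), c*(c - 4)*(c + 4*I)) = c^2 - 4*c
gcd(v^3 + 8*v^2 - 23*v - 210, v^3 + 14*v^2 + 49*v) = v + 7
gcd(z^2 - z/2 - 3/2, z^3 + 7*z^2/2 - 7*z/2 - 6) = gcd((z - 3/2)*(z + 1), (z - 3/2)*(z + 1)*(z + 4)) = z^2 - z/2 - 3/2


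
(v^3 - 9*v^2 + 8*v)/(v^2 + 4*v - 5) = v*(v - 8)/(v + 5)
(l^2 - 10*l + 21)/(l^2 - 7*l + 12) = (l - 7)/(l - 4)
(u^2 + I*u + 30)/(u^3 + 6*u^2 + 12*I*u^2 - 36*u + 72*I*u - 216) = (u - 5*I)/(u^2 + 6*u*(1 + I) + 36*I)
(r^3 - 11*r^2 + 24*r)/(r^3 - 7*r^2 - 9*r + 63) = r*(r - 8)/(r^2 - 4*r - 21)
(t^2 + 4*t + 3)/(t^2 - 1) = (t + 3)/(t - 1)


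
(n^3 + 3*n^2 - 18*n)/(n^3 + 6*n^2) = (n - 3)/n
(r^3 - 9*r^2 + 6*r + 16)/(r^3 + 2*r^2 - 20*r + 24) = (r^2 - 7*r - 8)/(r^2 + 4*r - 12)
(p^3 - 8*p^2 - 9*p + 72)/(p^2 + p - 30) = (p^3 - 8*p^2 - 9*p + 72)/(p^2 + p - 30)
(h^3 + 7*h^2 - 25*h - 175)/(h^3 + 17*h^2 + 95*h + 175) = (h - 5)/(h + 5)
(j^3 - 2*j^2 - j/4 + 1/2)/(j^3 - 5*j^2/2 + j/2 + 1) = (j - 1/2)/(j - 1)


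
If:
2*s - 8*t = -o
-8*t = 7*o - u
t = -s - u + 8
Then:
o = u/3 - 64/39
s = 256/39 - 5*u/6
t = 56/39 - u/6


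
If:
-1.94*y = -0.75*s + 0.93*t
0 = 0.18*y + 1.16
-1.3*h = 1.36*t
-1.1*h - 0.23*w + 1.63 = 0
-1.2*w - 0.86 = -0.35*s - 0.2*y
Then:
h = 3.10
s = -20.34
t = -2.96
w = -7.72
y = -6.44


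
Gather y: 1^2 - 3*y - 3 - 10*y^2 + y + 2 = -10*y^2 - 2*y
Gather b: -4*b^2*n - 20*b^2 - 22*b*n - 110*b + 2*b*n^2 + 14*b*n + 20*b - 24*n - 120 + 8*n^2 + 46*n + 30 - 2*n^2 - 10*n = b^2*(-4*n - 20) + b*(2*n^2 - 8*n - 90) + 6*n^2 + 12*n - 90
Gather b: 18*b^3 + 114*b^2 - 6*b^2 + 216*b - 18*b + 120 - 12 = 18*b^3 + 108*b^2 + 198*b + 108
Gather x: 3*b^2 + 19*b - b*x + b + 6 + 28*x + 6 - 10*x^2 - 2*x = 3*b^2 + 20*b - 10*x^2 + x*(26 - b) + 12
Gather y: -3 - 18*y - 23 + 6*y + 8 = -12*y - 18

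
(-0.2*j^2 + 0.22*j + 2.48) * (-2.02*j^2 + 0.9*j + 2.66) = 0.404*j^4 - 0.6244*j^3 - 5.3436*j^2 + 2.8172*j + 6.5968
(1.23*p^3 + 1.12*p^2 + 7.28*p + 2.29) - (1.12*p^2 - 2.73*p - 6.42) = 1.23*p^3 + 10.01*p + 8.71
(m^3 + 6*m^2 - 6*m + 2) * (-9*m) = -9*m^4 - 54*m^3 + 54*m^2 - 18*m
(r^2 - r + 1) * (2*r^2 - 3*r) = 2*r^4 - 5*r^3 + 5*r^2 - 3*r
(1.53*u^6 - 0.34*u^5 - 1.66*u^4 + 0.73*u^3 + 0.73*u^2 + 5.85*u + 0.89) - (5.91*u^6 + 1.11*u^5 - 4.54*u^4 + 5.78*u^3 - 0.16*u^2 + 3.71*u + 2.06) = -4.38*u^6 - 1.45*u^5 + 2.88*u^4 - 5.05*u^3 + 0.89*u^2 + 2.14*u - 1.17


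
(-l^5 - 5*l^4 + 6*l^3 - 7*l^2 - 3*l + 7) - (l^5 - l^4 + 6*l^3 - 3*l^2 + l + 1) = -2*l^5 - 4*l^4 - 4*l^2 - 4*l + 6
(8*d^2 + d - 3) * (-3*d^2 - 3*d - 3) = -24*d^4 - 27*d^3 - 18*d^2 + 6*d + 9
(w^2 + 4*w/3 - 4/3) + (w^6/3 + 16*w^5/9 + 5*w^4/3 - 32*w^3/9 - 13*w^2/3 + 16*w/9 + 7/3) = w^6/3 + 16*w^5/9 + 5*w^4/3 - 32*w^3/9 - 10*w^2/3 + 28*w/9 + 1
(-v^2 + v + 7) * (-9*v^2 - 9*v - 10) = 9*v^4 - 62*v^2 - 73*v - 70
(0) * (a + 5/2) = 0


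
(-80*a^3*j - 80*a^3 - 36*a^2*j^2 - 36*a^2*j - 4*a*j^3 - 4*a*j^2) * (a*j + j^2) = -80*a^4*j^2 - 80*a^4*j - 116*a^3*j^3 - 116*a^3*j^2 - 40*a^2*j^4 - 40*a^2*j^3 - 4*a*j^5 - 4*a*j^4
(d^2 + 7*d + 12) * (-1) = -d^2 - 7*d - 12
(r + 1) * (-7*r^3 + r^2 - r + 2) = -7*r^4 - 6*r^3 + r + 2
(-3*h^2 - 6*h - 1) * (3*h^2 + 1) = -9*h^4 - 18*h^3 - 6*h^2 - 6*h - 1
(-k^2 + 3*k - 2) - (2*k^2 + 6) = -3*k^2 + 3*k - 8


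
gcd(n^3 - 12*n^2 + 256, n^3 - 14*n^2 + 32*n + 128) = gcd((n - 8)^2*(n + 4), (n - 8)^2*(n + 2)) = n^2 - 16*n + 64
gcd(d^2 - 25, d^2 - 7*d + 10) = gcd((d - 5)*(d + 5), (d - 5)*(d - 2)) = d - 5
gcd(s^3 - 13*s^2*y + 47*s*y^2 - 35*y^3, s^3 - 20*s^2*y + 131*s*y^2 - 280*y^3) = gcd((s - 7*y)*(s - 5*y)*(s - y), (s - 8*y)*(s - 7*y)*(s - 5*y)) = s^2 - 12*s*y + 35*y^2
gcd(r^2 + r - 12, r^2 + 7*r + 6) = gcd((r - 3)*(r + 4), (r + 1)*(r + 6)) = 1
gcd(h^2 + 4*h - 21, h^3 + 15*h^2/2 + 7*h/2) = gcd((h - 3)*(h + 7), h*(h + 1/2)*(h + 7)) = h + 7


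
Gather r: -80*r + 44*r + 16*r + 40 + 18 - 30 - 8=20 - 20*r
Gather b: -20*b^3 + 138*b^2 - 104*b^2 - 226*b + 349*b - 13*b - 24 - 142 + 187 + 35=-20*b^3 + 34*b^2 + 110*b + 56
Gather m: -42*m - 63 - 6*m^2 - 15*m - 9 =-6*m^2 - 57*m - 72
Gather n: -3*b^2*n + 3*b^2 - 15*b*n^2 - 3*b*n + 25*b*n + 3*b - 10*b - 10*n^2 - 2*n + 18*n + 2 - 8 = 3*b^2 - 7*b + n^2*(-15*b - 10) + n*(-3*b^2 + 22*b + 16) - 6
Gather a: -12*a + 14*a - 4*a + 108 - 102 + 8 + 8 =22 - 2*a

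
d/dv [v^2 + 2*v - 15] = 2*v + 2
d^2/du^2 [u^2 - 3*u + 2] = 2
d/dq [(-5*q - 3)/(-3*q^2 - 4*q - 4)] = (-15*q^2 - 18*q + 8)/(9*q^4 + 24*q^3 + 40*q^2 + 32*q + 16)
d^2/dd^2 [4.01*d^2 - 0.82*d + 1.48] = 8.02000000000000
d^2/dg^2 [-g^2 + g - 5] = -2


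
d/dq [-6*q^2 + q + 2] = 1 - 12*q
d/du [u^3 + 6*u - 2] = 3*u^2 + 6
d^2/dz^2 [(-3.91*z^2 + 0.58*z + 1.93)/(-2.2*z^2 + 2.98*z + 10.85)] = (45.65352*z^3 + 503.943*z^2 - 7.14912000000005*z + 831.679686)/(10.648*z^6 - 43.2696*z^5 - 98.93136*z^4 + 400.332008*z^3 + 487.91148*z^2 - 1052.43915*z - 1277.289125)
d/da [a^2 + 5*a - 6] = 2*a + 5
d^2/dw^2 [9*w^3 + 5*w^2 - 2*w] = 54*w + 10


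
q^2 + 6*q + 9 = (q + 3)^2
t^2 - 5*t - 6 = (t - 6)*(t + 1)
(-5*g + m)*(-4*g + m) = 20*g^2 - 9*g*m + m^2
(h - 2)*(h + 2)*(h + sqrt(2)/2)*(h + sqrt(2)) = h^4 + 3*sqrt(2)*h^3/2 - 3*h^2 - 6*sqrt(2)*h - 4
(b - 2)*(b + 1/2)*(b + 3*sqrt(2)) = b^3 - 3*b^2/2 + 3*sqrt(2)*b^2 - 9*sqrt(2)*b/2 - b - 3*sqrt(2)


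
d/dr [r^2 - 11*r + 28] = 2*r - 11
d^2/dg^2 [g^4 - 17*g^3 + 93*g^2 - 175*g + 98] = 12*g^2 - 102*g + 186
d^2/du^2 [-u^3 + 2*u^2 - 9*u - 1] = 4 - 6*u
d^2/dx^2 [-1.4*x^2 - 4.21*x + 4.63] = -2.80000000000000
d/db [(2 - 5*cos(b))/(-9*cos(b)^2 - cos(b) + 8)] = (-45*sin(b)^2 - 36*cos(b) + 83)*sin(b)/(9*cos(b)^2 + cos(b) - 8)^2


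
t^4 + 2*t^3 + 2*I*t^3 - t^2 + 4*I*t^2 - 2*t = t*(t + 2)*(t + I)^2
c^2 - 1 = (c - 1)*(c + 1)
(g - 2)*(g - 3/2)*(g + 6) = g^3 + 5*g^2/2 - 18*g + 18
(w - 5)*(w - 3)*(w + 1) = w^3 - 7*w^2 + 7*w + 15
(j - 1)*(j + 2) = j^2 + j - 2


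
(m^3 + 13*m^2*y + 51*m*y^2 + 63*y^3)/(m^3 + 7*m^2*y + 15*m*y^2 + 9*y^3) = (m + 7*y)/(m + y)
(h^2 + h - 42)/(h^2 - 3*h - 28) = (-h^2 - h + 42)/(-h^2 + 3*h + 28)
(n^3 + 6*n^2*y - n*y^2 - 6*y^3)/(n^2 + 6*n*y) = n - y^2/n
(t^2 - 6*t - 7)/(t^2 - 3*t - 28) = (t + 1)/(t + 4)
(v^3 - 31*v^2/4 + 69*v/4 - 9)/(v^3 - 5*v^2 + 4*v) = (4*v^2 - 15*v + 9)/(4*v*(v - 1))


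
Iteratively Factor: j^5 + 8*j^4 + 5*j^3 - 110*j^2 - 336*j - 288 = (j + 3)*(j^4 + 5*j^3 - 10*j^2 - 80*j - 96) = (j + 3)^2*(j^3 + 2*j^2 - 16*j - 32) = (j + 2)*(j + 3)^2*(j^2 - 16) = (j - 4)*(j + 2)*(j + 3)^2*(j + 4)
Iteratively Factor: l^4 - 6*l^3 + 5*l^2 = (l)*(l^3 - 6*l^2 + 5*l) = l*(l - 5)*(l^2 - l) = l*(l - 5)*(l - 1)*(l)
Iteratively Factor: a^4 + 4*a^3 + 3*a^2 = (a + 1)*(a^3 + 3*a^2) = (a + 1)*(a + 3)*(a^2) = a*(a + 1)*(a + 3)*(a)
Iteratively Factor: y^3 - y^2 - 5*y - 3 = (y + 1)*(y^2 - 2*y - 3) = (y - 3)*(y + 1)*(y + 1)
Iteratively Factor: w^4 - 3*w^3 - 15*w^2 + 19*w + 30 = (w - 5)*(w^3 + 2*w^2 - 5*w - 6) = (w - 5)*(w - 2)*(w^2 + 4*w + 3) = (w - 5)*(w - 2)*(w + 1)*(w + 3)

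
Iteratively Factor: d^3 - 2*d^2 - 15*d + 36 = (d + 4)*(d^2 - 6*d + 9) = (d - 3)*(d + 4)*(d - 3)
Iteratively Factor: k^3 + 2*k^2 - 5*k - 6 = (k - 2)*(k^2 + 4*k + 3) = (k - 2)*(k + 1)*(k + 3)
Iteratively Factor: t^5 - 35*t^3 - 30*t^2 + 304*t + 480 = (t - 4)*(t^4 + 4*t^3 - 19*t^2 - 106*t - 120) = (t - 4)*(t + 2)*(t^3 + 2*t^2 - 23*t - 60) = (t - 4)*(t + 2)*(t + 3)*(t^2 - t - 20) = (t - 4)*(t + 2)*(t + 3)*(t + 4)*(t - 5)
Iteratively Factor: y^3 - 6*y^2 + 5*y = (y)*(y^2 - 6*y + 5) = y*(y - 5)*(y - 1)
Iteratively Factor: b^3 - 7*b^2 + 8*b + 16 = (b - 4)*(b^2 - 3*b - 4) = (b - 4)*(b + 1)*(b - 4)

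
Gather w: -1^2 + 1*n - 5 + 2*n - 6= 3*n - 12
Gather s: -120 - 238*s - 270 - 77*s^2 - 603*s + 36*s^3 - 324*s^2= 36*s^3 - 401*s^2 - 841*s - 390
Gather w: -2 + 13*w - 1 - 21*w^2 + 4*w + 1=-21*w^2 + 17*w - 2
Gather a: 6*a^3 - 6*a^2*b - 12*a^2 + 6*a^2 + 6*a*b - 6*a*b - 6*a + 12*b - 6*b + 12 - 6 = 6*a^3 + a^2*(-6*b - 6) - 6*a + 6*b + 6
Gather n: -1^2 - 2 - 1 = -4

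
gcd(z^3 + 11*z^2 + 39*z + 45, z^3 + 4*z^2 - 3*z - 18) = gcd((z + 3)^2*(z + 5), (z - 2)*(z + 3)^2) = z^2 + 6*z + 9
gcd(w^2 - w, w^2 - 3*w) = w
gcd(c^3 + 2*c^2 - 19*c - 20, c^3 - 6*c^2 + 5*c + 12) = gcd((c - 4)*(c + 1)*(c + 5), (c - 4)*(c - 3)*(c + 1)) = c^2 - 3*c - 4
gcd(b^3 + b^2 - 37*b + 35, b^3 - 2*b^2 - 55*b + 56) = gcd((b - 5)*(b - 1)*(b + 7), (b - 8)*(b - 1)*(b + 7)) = b^2 + 6*b - 7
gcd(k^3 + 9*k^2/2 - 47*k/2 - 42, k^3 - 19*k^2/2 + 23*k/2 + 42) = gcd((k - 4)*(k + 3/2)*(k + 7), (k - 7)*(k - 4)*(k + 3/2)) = k^2 - 5*k/2 - 6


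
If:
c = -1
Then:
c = -1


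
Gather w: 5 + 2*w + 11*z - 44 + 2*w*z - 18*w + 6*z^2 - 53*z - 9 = w*(2*z - 16) + 6*z^2 - 42*z - 48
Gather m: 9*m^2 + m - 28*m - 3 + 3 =9*m^2 - 27*m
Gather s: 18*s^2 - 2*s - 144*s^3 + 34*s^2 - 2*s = -144*s^3 + 52*s^2 - 4*s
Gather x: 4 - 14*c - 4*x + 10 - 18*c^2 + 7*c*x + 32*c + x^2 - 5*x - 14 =-18*c^2 + 18*c + x^2 + x*(7*c - 9)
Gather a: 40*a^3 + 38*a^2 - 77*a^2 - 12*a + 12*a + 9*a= 40*a^3 - 39*a^2 + 9*a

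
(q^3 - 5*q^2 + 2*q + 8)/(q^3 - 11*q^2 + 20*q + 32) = (q - 2)/(q - 8)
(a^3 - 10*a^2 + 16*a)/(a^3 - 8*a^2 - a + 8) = a*(a - 2)/(a^2 - 1)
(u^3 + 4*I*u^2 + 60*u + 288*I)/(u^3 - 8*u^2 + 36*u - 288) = (u^2 - 2*I*u + 48)/(u^2 + u*(-8 - 6*I) + 48*I)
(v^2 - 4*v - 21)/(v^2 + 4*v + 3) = (v - 7)/(v + 1)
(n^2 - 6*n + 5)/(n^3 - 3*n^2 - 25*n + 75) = (n - 1)/(n^2 + 2*n - 15)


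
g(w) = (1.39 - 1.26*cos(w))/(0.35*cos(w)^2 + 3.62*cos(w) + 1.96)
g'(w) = (1.39 - 1.26*cos(w))*(0.7*sin(w)*cos(w) + 3.62*sin(w))/(0.35*cos(w)^2 + 3.62*cos(w) + 1.96)^2 + 1.26*sin(w)/(0.35*cos(w)^2 + 3.62*cos(w) + 1.96)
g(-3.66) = -2.70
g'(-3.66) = 3.70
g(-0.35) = 0.04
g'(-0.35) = -0.09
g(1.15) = 0.25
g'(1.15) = 0.58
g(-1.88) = 1.99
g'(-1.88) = -8.60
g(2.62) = -2.71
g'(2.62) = 3.76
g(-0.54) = 0.06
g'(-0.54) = -0.15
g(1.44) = 0.50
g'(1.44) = 1.27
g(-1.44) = 0.50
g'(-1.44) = -1.27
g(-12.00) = 0.06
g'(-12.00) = 0.16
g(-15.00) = -3.99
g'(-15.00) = -12.24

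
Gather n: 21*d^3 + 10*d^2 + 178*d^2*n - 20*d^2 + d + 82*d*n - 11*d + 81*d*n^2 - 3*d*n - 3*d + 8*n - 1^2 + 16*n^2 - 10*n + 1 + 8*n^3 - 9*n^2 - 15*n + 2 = 21*d^3 - 10*d^2 - 13*d + 8*n^3 + n^2*(81*d + 7) + n*(178*d^2 + 79*d - 17) + 2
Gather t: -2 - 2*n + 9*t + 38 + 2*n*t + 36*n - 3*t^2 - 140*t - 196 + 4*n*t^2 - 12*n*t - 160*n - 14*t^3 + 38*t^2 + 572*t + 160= -126*n - 14*t^3 + t^2*(4*n + 35) + t*(441 - 10*n)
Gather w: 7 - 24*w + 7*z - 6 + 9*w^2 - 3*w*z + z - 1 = 9*w^2 + w*(-3*z - 24) + 8*z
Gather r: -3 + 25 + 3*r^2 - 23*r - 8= 3*r^2 - 23*r + 14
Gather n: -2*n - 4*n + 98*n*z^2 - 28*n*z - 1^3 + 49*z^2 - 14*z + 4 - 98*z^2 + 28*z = n*(98*z^2 - 28*z - 6) - 49*z^2 + 14*z + 3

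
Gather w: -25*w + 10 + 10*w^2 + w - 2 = 10*w^2 - 24*w + 8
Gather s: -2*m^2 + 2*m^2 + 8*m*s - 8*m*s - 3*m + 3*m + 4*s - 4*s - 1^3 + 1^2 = 0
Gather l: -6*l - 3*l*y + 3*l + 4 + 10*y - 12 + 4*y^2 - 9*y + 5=l*(-3*y - 3) + 4*y^2 + y - 3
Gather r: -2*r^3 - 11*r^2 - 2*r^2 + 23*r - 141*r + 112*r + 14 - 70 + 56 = -2*r^3 - 13*r^2 - 6*r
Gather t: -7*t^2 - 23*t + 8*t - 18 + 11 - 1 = -7*t^2 - 15*t - 8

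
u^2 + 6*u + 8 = (u + 2)*(u + 4)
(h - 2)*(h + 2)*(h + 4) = h^3 + 4*h^2 - 4*h - 16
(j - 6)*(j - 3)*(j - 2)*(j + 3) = j^4 - 8*j^3 + 3*j^2 + 72*j - 108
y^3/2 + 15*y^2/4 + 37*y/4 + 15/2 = (y/2 + 1)*(y + 5/2)*(y + 3)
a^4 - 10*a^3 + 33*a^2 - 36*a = a*(a - 4)*(a - 3)^2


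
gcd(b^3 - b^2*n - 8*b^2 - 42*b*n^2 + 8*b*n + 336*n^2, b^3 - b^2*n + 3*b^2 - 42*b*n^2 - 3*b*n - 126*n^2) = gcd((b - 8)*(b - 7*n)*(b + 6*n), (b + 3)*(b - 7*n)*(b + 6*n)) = b^2 - b*n - 42*n^2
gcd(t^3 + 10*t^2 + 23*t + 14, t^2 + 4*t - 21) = t + 7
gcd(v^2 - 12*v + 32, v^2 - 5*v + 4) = v - 4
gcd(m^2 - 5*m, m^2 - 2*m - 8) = 1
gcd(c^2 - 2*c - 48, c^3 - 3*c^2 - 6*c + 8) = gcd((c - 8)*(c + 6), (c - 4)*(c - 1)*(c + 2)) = 1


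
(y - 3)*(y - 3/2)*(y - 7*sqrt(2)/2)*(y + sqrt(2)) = y^4 - 9*y^3/2 - 5*sqrt(2)*y^3/2 - 5*y^2/2 + 45*sqrt(2)*y^2/4 - 45*sqrt(2)*y/4 + 63*y/2 - 63/2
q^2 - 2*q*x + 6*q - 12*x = (q + 6)*(q - 2*x)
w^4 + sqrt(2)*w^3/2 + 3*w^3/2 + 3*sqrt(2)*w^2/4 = w^2*(w + 3/2)*(w + sqrt(2)/2)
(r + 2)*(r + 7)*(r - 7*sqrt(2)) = r^3 - 7*sqrt(2)*r^2 + 9*r^2 - 63*sqrt(2)*r + 14*r - 98*sqrt(2)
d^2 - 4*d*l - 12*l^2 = (d - 6*l)*(d + 2*l)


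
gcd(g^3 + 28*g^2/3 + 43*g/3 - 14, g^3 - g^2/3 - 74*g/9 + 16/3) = g^2 + 7*g/3 - 2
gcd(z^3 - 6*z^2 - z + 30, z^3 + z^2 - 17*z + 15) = z - 3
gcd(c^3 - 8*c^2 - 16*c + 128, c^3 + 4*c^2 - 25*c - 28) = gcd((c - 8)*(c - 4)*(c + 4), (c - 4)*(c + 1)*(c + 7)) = c - 4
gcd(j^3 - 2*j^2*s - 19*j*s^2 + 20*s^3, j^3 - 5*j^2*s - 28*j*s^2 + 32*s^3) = -j^2 - 3*j*s + 4*s^2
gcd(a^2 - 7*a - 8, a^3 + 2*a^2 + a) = a + 1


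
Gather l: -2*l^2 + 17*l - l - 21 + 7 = -2*l^2 + 16*l - 14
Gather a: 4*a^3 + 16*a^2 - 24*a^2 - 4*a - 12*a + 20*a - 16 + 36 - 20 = 4*a^3 - 8*a^2 + 4*a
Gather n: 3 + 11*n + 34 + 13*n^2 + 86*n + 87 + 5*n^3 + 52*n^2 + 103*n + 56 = 5*n^3 + 65*n^2 + 200*n + 180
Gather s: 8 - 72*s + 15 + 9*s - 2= 21 - 63*s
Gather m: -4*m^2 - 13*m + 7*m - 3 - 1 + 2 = -4*m^2 - 6*m - 2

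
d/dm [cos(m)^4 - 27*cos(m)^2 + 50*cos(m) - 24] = 2*(-2*cos(m)^3 + 27*cos(m) - 25)*sin(m)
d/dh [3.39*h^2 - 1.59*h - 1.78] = 6.78*h - 1.59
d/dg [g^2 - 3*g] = 2*g - 3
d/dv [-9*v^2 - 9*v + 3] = -18*v - 9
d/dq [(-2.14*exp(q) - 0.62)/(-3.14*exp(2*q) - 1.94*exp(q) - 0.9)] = (-6.7196*exp(2*q) - 3.8936*exp(q) + 0.7232)*exp(q)/(9.8596*exp(4*q) + 12.1832*exp(3*q) + 9.4156*exp(2*q) + 3.492*exp(q) + 0.81)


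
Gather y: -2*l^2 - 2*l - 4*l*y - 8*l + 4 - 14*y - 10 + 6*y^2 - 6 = -2*l^2 - 10*l + 6*y^2 + y*(-4*l - 14) - 12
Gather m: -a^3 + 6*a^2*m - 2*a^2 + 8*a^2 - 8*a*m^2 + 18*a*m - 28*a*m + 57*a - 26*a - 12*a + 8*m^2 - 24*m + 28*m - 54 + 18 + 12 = -a^3 + 6*a^2 + 19*a + m^2*(8 - 8*a) + m*(6*a^2 - 10*a + 4) - 24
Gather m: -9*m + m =-8*m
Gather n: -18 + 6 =-12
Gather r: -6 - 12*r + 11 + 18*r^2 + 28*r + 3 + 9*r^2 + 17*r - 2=27*r^2 + 33*r + 6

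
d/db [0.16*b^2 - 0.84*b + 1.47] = 0.32*b - 0.84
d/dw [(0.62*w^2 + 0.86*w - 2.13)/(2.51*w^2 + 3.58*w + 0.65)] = (0.0610000000000008*w^2 + 11.4986*w + 8.1844)/(6.3001*w^4 + 17.9716*w^3 + 16.0794*w^2 + 4.654*w + 0.4225)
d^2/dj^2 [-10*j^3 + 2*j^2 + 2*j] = 4 - 60*j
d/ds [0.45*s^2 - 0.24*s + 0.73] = 0.9*s - 0.24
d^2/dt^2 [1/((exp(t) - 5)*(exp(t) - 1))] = (4*exp(3*t) - 18*exp(2*t) + 16*exp(t) + 30)*exp(t)/(exp(6*t) - 18*exp(5*t) + 123*exp(4*t) - 396*exp(3*t) + 615*exp(2*t) - 450*exp(t) + 125)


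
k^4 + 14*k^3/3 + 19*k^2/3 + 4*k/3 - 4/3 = (k - 1/3)*(k + 1)*(k + 2)^2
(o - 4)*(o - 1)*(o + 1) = o^3 - 4*o^2 - o + 4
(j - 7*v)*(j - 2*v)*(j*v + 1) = j^3*v - 9*j^2*v^2 + j^2 + 14*j*v^3 - 9*j*v + 14*v^2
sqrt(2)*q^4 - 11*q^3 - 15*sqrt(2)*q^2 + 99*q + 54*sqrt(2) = (q - 3)*(q + 3)*(q - 6*sqrt(2))*(sqrt(2)*q + 1)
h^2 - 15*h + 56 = (h - 8)*(h - 7)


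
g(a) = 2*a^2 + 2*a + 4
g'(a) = 4*a + 2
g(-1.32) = 4.84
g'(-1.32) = -3.28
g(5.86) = 84.40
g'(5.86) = 25.44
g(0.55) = 5.70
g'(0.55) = 4.20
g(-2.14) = 8.88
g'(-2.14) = -6.56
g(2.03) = 16.30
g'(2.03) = 10.12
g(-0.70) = 3.58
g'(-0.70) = -0.80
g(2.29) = 19.07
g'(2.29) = 11.16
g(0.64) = 6.10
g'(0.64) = 4.56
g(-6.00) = 64.00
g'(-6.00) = -22.00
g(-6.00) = 64.00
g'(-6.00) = -22.00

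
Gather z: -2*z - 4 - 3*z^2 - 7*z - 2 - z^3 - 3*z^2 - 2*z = -z^3 - 6*z^2 - 11*z - 6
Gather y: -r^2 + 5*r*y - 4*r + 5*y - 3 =-r^2 - 4*r + y*(5*r + 5) - 3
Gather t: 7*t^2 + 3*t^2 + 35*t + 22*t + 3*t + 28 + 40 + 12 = 10*t^2 + 60*t + 80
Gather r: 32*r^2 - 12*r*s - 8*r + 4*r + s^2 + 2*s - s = 32*r^2 + r*(-12*s - 4) + s^2 + s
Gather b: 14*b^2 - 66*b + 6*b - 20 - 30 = 14*b^2 - 60*b - 50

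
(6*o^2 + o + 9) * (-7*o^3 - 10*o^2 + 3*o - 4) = -42*o^5 - 67*o^4 - 55*o^3 - 111*o^2 + 23*o - 36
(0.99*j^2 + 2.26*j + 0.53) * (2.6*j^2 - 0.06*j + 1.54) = 2.574*j^4 + 5.8166*j^3 + 2.767*j^2 + 3.4486*j + 0.8162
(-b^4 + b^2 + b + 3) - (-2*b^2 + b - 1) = -b^4 + 3*b^2 + 4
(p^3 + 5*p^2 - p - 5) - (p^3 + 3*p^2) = 2*p^2 - p - 5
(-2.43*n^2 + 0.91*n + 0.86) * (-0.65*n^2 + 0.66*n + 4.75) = 1.5795*n^4 - 2.1953*n^3 - 11.5009*n^2 + 4.8901*n + 4.085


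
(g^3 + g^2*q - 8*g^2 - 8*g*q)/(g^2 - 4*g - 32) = g*(g + q)/(g + 4)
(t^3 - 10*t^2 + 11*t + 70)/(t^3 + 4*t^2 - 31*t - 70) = (t - 7)/(t + 7)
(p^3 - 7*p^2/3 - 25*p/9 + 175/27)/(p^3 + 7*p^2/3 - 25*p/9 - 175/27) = (3*p - 7)/(3*p + 7)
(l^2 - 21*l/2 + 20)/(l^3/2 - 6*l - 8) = (-2*l^2 + 21*l - 40)/(-l^3 + 12*l + 16)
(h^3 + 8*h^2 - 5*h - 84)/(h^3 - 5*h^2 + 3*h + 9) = (h^2 + 11*h + 28)/(h^2 - 2*h - 3)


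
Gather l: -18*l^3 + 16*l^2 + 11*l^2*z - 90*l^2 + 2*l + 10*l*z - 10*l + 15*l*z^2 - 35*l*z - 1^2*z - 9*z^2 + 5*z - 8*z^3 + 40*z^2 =-18*l^3 + l^2*(11*z - 74) + l*(15*z^2 - 25*z - 8) - 8*z^3 + 31*z^2 + 4*z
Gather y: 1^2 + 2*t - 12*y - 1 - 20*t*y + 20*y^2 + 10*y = 2*t + 20*y^2 + y*(-20*t - 2)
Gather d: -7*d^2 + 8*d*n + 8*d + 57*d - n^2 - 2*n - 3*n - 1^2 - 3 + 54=-7*d^2 + d*(8*n + 65) - n^2 - 5*n + 50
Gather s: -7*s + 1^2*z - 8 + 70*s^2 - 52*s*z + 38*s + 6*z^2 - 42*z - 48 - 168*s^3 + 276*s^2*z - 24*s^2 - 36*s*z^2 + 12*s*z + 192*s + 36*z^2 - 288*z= -168*s^3 + s^2*(276*z + 46) + s*(-36*z^2 - 40*z + 223) + 42*z^2 - 329*z - 56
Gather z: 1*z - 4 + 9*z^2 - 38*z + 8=9*z^2 - 37*z + 4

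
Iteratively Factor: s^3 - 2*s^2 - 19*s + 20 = (s - 1)*(s^2 - s - 20) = (s - 1)*(s + 4)*(s - 5)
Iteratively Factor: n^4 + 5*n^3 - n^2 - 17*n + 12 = (n - 1)*(n^3 + 6*n^2 + 5*n - 12) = (n - 1)^2*(n^2 + 7*n + 12) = (n - 1)^2*(n + 3)*(n + 4)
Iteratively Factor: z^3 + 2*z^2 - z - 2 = (z + 2)*(z^2 - 1) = (z + 1)*(z + 2)*(z - 1)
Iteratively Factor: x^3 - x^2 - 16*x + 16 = (x - 1)*(x^2 - 16) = (x - 1)*(x + 4)*(x - 4)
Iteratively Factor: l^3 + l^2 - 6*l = (l)*(l^2 + l - 6) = l*(l + 3)*(l - 2)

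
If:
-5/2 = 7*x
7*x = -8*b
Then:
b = 5/16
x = -5/14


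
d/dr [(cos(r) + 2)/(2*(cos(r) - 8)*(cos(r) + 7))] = (cos(r)^2 + 4*cos(r) + 54)*sin(r)/(2*(cos(r) - 8)^2*(cos(r) + 7)^2)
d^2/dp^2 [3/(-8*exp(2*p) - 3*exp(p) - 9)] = 3*(-2*(16*exp(p) + 3)^2*exp(p) + (32*exp(p) + 3)*(8*exp(2*p) + 3*exp(p) + 9))*exp(p)/(8*exp(2*p) + 3*exp(p) + 9)^3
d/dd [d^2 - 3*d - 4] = 2*d - 3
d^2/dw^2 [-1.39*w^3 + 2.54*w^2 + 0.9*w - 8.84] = 5.08 - 8.34*w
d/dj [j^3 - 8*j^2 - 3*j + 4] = 3*j^2 - 16*j - 3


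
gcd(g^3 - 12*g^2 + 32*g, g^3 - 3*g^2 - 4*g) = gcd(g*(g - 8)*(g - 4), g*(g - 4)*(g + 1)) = g^2 - 4*g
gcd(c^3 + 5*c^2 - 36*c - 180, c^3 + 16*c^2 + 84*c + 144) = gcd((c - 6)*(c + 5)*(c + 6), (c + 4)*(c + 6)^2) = c + 6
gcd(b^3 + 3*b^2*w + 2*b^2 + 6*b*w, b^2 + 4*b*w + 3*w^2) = b + 3*w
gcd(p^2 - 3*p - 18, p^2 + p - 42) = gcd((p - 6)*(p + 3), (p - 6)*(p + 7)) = p - 6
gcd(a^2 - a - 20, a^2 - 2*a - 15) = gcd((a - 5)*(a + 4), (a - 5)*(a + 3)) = a - 5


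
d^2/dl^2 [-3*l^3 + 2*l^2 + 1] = 4 - 18*l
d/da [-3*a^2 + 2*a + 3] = 2 - 6*a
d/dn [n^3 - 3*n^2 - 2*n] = 3*n^2 - 6*n - 2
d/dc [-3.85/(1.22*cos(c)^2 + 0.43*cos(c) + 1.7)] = -(9.394*cos(c) + 1.6555)*sin(c)/(1.22*cos(c)^2 + 0.43*cos(c) + 1.7)^2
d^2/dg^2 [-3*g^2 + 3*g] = -6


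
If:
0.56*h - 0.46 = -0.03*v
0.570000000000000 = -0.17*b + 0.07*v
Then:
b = 0.411764705882353*v - 3.35294117647059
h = 0.821428571428571 - 0.0535714285714286*v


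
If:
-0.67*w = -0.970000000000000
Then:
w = 1.45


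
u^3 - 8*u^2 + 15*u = u*(u - 5)*(u - 3)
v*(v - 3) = v^2 - 3*v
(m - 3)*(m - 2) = m^2 - 5*m + 6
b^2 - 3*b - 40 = (b - 8)*(b + 5)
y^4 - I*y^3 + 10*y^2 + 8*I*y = y*(y - 4*I)*(y + I)*(y + 2*I)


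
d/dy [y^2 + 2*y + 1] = 2*y + 2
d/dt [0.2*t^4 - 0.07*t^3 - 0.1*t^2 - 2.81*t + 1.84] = 0.8*t^3 - 0.21*t^2 - 0.2*t - 2.81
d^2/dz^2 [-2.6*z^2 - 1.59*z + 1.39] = -5.20000000000000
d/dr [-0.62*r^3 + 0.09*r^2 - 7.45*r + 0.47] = -1.86*r^2 + 0.18*r - 7.45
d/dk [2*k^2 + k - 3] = 4*k + 1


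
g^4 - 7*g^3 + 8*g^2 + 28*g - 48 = (g - 4)*(g - 3)*(g - 2)*(g + 2)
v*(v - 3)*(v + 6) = v^3 + 3*v^2 - 18*v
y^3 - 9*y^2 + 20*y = y*(y - 5)*(y - 4)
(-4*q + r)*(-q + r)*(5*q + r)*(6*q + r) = 120*q^4 - 106*q^3*r - 21*q^2*r^2 + 6*q*r^3 + r^4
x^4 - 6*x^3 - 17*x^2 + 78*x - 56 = (x - 7)*(x - 2)*(x - 1)*(x + 4)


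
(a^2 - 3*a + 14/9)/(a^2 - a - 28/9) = (3*a - 2)/(3*a + 4)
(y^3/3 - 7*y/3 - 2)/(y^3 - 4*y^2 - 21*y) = (-y^3 + 7*y + 6)/(3*y*(-y^2 + 4*y + 21))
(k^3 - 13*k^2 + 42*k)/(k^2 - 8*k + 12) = k*(k - 7)/(k - 2)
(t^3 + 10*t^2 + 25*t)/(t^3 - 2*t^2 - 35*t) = (t + 5)/(t - 7)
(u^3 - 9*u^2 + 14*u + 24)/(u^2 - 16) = (u^2 - 5*u - 6)/(u + 4)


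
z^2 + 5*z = z*(z + 5)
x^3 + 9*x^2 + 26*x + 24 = (x + 2)*(x + 3)*(x + 4)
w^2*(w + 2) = w^3 + 2*w^2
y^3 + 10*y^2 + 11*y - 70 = (y - 2)*(y + 5)*(y + 7)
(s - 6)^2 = s^2 - 12*s + 36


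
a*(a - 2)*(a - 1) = a^3 - 3*a^2 + 2*a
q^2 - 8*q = q*(q - 8)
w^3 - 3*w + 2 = (w - 1)^2*(w + 2)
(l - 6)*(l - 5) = l^2 - 11*l + 30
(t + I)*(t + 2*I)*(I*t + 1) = I*t^3 - 2*t^2 + I*t - 2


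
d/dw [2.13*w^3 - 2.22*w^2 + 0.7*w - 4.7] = 6.39*w^2 - 4.44*w + 0.7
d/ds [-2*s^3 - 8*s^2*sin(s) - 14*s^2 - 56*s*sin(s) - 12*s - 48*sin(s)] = -8*s^2*cos(s) - 6*s^2 - 16*s*sin(s) - 56*s*cos(s) - 28*s - 56*sin(s) - 48*cos(s) - 12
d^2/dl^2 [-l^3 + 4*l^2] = 8 - 6*l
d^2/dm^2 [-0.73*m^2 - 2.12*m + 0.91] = -1.46000000000000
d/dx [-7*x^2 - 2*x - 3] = -14*x - 2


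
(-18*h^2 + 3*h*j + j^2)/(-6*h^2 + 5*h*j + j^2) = (3*h - j)/(h - j)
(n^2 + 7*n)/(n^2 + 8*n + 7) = n/(n + 1)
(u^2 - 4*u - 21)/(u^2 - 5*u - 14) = (u + 3)/(u + 2)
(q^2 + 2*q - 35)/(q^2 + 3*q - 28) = (q - 5)/(q - 4)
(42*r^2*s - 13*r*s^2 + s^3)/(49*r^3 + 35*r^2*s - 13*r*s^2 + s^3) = s*(6*r - s)/(7*r^2 + 6*r*s - s^2)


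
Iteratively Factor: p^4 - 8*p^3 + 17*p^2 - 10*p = (p - 5)*(p^3 - 3*p^2 + 2*p) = (p - 5)*(p - 1)*(p^2 - 2*p) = p*(p - 5)*(p - 1)*(p - 2)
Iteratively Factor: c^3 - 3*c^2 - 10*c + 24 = (c - 4)*(c^2 + c - 6) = (c - 4)*(c + 3)*(c - 2)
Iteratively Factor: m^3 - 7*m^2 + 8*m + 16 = (m - 4)*(m^2 - 3*m - 4) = (m - 4)^2*(m + 1)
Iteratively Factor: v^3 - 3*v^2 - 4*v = (v - 4)*(v^2 + v) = (v - 4)*(v + 1)*(v)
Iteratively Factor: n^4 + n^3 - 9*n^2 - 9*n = (n)*(n^3 + n^2 - 9*n - 9) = n*(n + 1)*(n^2 - 9) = n*(n + 1)*(n + 3)*(n - 3)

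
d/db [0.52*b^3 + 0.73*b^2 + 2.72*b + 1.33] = 1.56*b^2 + 1.46*b + 2.72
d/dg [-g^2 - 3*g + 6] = -2*g - 3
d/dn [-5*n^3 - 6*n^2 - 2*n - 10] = -15*n^2 - 12*n - 2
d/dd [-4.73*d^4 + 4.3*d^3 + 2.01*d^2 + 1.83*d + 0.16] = -18.92*d^3 + 12.9*d^2 + 4.02*d + 1.83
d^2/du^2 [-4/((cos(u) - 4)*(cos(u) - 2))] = 4*(4*sin(u)^4 - 6*sin(u)^2 + 141*cos(u)/2 - 9*cos(3*u)/2 - 54)/((cos(u) - 4)^3*(cos(u) - 2)^3)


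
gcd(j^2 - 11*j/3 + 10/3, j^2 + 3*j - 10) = j - 2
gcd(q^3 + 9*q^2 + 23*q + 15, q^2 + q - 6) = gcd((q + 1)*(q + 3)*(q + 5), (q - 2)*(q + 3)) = q + 3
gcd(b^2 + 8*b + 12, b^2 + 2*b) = b + 2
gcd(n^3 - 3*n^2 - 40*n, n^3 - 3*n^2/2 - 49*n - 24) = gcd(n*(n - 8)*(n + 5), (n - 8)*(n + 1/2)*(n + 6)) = n - 8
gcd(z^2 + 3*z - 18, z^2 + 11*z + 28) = 1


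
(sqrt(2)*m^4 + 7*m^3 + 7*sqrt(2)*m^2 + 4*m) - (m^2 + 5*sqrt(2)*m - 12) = sqrt(2)*m^4 + 7*m^3 - m^2 + 7*sqrt(2)*m^2 - 5*sqrt(2)*m + 4*m + 12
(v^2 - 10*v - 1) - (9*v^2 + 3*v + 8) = -8*v^2 - 13*v - 9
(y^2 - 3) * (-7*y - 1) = -7*y^3 - y^2 + 21*y + 3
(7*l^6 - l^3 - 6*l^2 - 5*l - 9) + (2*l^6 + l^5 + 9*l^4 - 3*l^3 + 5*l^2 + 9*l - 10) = 9*l^6 + l^5 + 9*l^4 - 4*l^3 - l^2 + 4*l - 19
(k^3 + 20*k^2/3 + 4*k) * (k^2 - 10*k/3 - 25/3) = k^5 + 10*k^4/3 - 239*k^3/9 - 620*k^2/9 - 100*k/3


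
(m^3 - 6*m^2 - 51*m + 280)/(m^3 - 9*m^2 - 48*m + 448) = (m - 5)/(m - 8)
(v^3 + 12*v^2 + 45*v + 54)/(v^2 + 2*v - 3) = (v^2 + 9*v + 18)/(v - 1)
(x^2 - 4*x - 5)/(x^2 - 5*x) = (x + 1)/x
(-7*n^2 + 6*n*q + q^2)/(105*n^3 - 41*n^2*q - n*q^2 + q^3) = (-n + q)/(15*n^2 - 8*n*q + q^2)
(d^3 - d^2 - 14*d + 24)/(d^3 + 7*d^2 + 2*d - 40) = (d - 3)/(d + 5)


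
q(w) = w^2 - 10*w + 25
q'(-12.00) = -34.00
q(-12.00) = 289.00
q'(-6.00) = -22.00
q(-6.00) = 121.00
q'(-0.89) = -11.78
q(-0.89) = 34.69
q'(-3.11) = -16.22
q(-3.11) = 65.77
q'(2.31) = -5.38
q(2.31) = 7.24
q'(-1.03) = -12.06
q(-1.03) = 36.36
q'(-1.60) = -13.20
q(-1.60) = 43.56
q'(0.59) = -8.82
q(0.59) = 19.45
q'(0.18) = -9.64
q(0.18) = 23.23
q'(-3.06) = -16.12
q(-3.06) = 64.96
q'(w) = 2*w - 10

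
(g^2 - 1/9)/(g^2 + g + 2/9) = (3*g - 1)/(3*g + 2)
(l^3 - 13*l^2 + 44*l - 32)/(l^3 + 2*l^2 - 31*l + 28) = (l - 8)/(l + 7)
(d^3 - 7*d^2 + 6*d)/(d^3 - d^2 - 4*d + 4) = d*(d - 6)/(d^2 - 4)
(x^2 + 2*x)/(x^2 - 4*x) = (x + 2)/(x - 4)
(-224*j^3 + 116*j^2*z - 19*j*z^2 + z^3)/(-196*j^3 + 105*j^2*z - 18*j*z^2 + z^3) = (-8*j + z)/(-7*j + z)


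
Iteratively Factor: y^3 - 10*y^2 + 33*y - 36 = (y - 4)*(y^2 - 6*y + 9) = (y - 4)*(y - 3)*(y - 3)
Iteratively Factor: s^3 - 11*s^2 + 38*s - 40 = (s - 4)*(s^2 - 7*s + 10) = (s - 4)*(s - 2)*(s - 5)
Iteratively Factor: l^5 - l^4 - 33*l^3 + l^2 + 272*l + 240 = (l - 4)*(l^4 + 3*l^3 - 21*l^2 - 83*l - 60) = (l - 5)*(l - 4)*(l^3 + 8*l^2 + 19*l + 12) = (l - 5)*(l - 4)*(l + 1)*(l^2 + 7*l + 12) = (l - 5)*(l - 4)*(l + 1)*(l + 3)*(l + 4)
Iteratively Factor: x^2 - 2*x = (x - 2)*(x)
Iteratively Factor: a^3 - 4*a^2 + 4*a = (a)*(a^2 - 4*a + 4) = a*(a - 2)*(a - 2)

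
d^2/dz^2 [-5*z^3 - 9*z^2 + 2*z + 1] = -30*z - 18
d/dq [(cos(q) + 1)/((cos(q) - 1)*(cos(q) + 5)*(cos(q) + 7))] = 2*(cos(q)^3 + 7*cos(q)^2 + 11*cos(q) + 29)*sin(q)/((cos(q) - 1)^2*(cos(q) + 5)^2*(cos(q) + 7)^2)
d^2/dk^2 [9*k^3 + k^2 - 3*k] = 54*k + 2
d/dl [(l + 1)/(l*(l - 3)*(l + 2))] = 2*(-l^3 - l^2 + l + 3)/(l^2*(l^4 - 2*l^3 - 11*l^2 + 12*l + 36))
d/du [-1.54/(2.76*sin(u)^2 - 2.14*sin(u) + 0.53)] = (8.5008*sin(u) - 3.2956)*cos(u)/(2.76*sin(u)^2 - 2.14*sin(u) + 0.53)^2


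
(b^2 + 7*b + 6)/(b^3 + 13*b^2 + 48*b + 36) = 1/(b + 6)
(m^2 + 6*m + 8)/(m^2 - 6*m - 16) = (m + 4)/(m - 8)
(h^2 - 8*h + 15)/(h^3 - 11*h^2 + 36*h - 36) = (h - 5)/(h^2 - 8*h + 12)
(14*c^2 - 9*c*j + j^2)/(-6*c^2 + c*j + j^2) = (-7*c + j)/(3*c + j)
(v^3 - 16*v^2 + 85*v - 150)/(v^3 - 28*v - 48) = (v^2 - 10*v + 25)/(v^2 + 6*v + 8)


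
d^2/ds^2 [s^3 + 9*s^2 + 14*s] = 6*s + 18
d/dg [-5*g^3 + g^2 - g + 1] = -15*g^2 + 2*g - 1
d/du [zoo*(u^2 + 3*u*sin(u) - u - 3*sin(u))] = zoo*(u*cos(u) + u + sin(u + pi/4) + 1)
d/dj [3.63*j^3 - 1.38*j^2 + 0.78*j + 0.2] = 10.89*j^2 - 2.76*j + 0.78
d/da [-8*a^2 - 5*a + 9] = -16*a - 5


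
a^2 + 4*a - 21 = (a - 3)*(a + 7)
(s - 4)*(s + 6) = s^2 + 2*s - 24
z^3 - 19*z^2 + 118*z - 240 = (z - 8)*(z - 6)*(z - 5)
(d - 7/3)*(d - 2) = d^2 - 13*d/3 + 14/3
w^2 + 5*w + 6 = (w + 2)*(w + 3)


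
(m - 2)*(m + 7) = m^2 + 5*m - 14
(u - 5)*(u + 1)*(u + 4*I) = u^3 - 4*u^2 + 4*I*u^2 - 5*u - 16*I*u - 20*I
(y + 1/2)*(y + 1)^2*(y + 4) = y^4 + 13*y^3/2 + 12*y^2 + 17*y/2 + 2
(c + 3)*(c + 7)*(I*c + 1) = I*c^3 + c^2 + 10*I*c^2 + 10*c + 21*I*c + 21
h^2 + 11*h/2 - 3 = (h - 1/2)*(h + 6)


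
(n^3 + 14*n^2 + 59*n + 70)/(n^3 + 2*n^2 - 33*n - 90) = (n^2 + 9*n + 14)/(n^2 - 3*n - 18)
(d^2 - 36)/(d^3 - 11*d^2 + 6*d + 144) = (d + 6)/(d^2 - 5*d - 24)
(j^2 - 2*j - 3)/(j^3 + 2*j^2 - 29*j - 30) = (j - 3)/(j^2 + j - 30)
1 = 1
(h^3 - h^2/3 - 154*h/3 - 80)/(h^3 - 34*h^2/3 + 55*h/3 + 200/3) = (h + 6)/(h - 5)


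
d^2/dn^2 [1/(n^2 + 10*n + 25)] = 6/(n^4 + 20*n^3 + 150*n^2 + 500*n + 625)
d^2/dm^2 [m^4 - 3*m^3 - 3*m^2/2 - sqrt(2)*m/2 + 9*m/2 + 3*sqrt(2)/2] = 12*m^2 - 18*m - 3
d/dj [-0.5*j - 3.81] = -0.500000000000000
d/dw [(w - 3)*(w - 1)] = 2*w - 4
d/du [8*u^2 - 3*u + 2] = 16*u - 3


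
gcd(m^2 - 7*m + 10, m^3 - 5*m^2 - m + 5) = m - 5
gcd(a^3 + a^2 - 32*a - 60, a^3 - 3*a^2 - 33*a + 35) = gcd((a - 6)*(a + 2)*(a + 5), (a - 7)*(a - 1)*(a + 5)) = a + 5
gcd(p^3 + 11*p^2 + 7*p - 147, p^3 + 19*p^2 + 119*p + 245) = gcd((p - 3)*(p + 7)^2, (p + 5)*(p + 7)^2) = p^2 + 14*p + 49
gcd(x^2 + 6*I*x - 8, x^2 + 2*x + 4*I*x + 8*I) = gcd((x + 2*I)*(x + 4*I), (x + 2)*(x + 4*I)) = x + 4*I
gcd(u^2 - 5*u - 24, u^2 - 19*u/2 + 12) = u - 8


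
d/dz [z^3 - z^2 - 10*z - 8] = 3*z^2 - 2*z - 10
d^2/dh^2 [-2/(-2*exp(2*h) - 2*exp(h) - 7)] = 4*(4*(2*exp(h) + 1)^2*exp(h) - (4*exp(h) + 1)*(2*exp(2*h) + 2*exp(h) + 7))*exp(h)/(2*exp(2*h) + 2*exp(h) + 7)^3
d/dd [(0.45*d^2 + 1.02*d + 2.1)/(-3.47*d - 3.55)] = (-1.5615*d^2 - 3.195*d + 3.666)/(12.0409*d^2 + 24.637*d + 12.6025)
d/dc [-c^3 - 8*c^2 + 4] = c*(-3*c - 16)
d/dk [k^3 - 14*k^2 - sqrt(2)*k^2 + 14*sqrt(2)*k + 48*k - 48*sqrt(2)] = 3*k^2 - 28*k - 2*sqrt(2)*k + 14*sqrt(2) + 48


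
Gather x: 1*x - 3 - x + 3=0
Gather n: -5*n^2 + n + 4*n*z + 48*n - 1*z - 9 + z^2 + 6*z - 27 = -5*n^2 + n*(4*z + 49) + z^2 + 5*z - 36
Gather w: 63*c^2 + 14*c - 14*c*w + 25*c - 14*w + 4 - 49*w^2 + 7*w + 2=63*c^2 + 39*c - 49*w^2 + w*(-14*c - 7) + 6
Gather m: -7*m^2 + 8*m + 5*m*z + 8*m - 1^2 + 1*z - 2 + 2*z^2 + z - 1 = -7*m^2 + m*(5*z + 16) + 2*z^2 + 2*z - 4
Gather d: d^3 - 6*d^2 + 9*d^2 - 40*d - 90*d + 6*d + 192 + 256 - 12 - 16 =d^3 + 3*d^2 - 124*d + 420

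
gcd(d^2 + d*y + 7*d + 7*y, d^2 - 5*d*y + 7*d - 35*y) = d + 7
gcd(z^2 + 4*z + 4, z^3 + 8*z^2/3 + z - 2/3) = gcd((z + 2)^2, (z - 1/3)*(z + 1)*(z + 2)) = z + 2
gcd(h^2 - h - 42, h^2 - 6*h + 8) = 1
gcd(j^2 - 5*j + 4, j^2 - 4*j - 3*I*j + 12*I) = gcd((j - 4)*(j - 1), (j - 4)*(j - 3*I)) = j - 4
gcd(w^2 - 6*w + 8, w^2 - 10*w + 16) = w - 2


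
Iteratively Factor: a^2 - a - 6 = (a - 3)*(a + 2)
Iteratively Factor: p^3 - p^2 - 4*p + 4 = (p - 2)*(p^2 + p - 2) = (p - 2)*(p - 1)*(p + 2)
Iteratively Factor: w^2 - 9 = (w + 3)*(w - 3)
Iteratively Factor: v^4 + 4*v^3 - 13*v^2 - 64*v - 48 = (v + 1)*(v^3 + 3*v^2 - 16*v - 48) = (v - 4)*(v + 1)*(v^2 + 7*v + 12) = (v - 4)*(v + 1)*(v + 3)*(v + 4)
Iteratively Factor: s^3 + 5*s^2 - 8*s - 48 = (s + 4)*(s^2 + s - 12) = (s - 3)*(s + 4)*(s + 4)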